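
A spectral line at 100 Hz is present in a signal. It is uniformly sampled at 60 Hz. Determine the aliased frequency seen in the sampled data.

100 Hz mod fs = 40 Hz.
40 Hz > fs/2 = 30 Hz, folds to fs − 40 Hz = 20 Hz.

20 Hz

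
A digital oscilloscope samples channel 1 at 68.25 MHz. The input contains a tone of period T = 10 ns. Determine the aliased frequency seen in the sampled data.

T = 10 ns → f = 1/T = 100 MHz.
100 MHz mod fs = 31.75 MHz.
31.75 MHz ≤ fs/2 = 34.125 MHz, appears at 31.75 MHz.

31.75 MHz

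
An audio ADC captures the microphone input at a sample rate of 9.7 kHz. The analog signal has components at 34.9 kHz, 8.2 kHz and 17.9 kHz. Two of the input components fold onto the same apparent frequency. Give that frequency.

1.5 kHz

fs/2 = 4.85 kHz.
34.9 kHz mod fs = 5.8 kHz.
5.8 kHz > fs/2 = 4.85 kHz, folds to fs − 5.8 kHz = 3.9 kHz.
8.2 kHz > fs/2 = 4.85 kHz, folds to fs − 8.2 kHz = 1.5 kHz.
17.9 kHz mod fs = 8.2 kHz.
8.2 kHz > fs/2 = 4.85 kHz, folds to fs − 8.2 kHz = 1.5 kHz.
8.2 kHz and 17.9 kHz both map to 1.5 kHz.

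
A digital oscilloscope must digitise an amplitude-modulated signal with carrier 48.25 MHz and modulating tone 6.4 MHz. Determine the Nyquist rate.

109.3 MHz

AM sidebands sit at fc ± fm = 41.85 MHz and 54.65 MHz.
Highest-frequency component: 54.65 MHz.
Nyquist rate = 2 × 54.65 MHz = 109.3 MHz.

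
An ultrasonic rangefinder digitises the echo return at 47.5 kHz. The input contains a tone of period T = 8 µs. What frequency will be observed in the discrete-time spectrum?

T = 8 µs → f = 1/T = 125 kHz.
125 kHz mod fs = 30 kHz.
30 kHz > fs/2 = 23.75 kHz, folds to fs − 30 kHz = 17.5 kHz.

17.5 kHz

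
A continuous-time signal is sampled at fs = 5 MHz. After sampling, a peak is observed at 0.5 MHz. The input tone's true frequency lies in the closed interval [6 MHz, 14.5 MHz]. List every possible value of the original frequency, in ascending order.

9.5 MHz, 10.5 MHz, 14.5 MHz

Frequencies that alias to 0.5 MHz are k·fs ± 0.5 MHz for integer k ≥ 0.
k=0: 0.5 MHz.
k=1: 4.5 MHz, 5.5 MHz.
k=2: 9.5 MHz, 10.5 MHz.
k=3: 14.5 MHz, 15.5 MHz.
k=4: 19.5 MHz, 20.5 MHz.
Within [6 MHz, 14.5 MHz]: 9.5 MHz, 10.5 MHz, 14.5 MHz.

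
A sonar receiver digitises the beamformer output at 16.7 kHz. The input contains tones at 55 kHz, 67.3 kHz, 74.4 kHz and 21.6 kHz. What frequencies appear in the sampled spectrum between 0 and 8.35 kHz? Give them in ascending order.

0.5 kHz, 4.9 kHz, 7.6 kHz

fs/2 = 8.35 kHz.
55 kHz mod fs = 4.9 kHz.
4.9 kHz ≤ fs/2 = 8.35 kHz, appears at 4.9 kHz.
67.3 kHz mod fs = 0.5 kHz.
0.5 kHz ≤ fs/2 = 8.35 kHz, appears at 0.5 kHz.
74.4 kHz mod fs = 7.6 kHz.
7.6 kHz ≤ fs/2 = 8.35 kHz, appears at 7.6 kHz.
21.6 kHz mod fs = 4.9 kHz.
4.9 kHz ≤ fs/2 = 8.35 kHz, appears at 4.9 kHz.
Distinct values: {0.5 kHz, 4.9 kHz, 7.6 kHz}.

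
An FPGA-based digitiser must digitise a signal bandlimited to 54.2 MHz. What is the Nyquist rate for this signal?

Nyquist rate = 2 × 54.2 MHz = 108.4 MHz.

108.4 MHz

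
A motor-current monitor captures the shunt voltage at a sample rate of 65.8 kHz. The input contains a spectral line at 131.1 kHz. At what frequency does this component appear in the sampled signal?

0.5 kHz

131.1 kHz mod fs = 65.3 kHz.
65.3 kHz > fs/2 = 32.9 kHz, folds to fs − 65.3 kHz = 0.5 kHz.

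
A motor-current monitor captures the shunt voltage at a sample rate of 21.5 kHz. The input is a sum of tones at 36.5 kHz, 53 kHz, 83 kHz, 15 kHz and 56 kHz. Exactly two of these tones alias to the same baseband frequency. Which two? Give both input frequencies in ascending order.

fs/2 = 10.75 kHz.
36.5 kHz mod fs = 15 kHz.
15 kHz > fs/2 = 10.75 kHz, folds to fs − 15 kHz = 6.5 kHz.
53 kHz mod fs = 10 kHz.
10 kHz ≤ fs/2 = 10.75 kHz, appears at 10 kHz.
83 kHz mod fs = 18.5 kHz.
18.5 kHz > fs/2 = 10.75 kHz, folds to fs − 18.5 kHz = 3 kHz.
15 kHz > fs/2 = 10.75 kHz, folds to fs − 15 kHz = 6.5 kHz.
56 kHz mod fs = 13 kHz.
13 kHz > fs/2 = 10.75 kHz, folds to fs − 13 kHz = 8.5 kHz.
15 kHz and 36.5 kHz both map to 6.5 kHz.

15 kHz, 36.5 kHz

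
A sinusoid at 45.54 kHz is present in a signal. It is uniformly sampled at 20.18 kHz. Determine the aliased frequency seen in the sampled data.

5.18 kHz

45.54 kHz mod fs = 5.18 kHz.
5.18 kHz ≤ fs/2 = 10.09 kHz, appears at 5.18 kHz.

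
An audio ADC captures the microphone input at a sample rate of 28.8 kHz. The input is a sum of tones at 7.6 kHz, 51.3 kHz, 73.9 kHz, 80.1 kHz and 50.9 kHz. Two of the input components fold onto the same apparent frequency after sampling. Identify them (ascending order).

51.3 kHz, 80.1 kHz

fs/2 = 14.4 kHz.
7.6 kHz ≤ fs/2 = 14.4 kHz, passes unchanged.
51.3 kHz mod fs = 22.5 kHz.
22.5 kHz > fs/2 = 14.4 kHz, folds to fs − 22.5 kHz = 6.3 kHz.
73.9 kHz mod fs = 16.3 kHz.
16.3 kHz > fs/2 = 14.4 kHz, folds to fs − 16.3 kHz = 12.5 kHz.
80.1 kHz mod fs = 22.5 kHz.
22.5 kHz > fs/2 = 14.4 kHz, folds to fs − 22.5 kHz = 6.3 kHz.
50.9 kHz mod fs = 22.1 kHz.
22.1 kHz > fs/2 = 14.4 kHz, folds to fs − 22.1 kHz = 6.7 kHz.
51.3 kHz and 80.1 kHz both map to 6.3 kHz.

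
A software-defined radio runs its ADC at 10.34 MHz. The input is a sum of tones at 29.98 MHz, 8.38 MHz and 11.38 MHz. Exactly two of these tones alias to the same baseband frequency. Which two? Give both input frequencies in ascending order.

fs/2 = 5.17 MHz.
29.98 MHz mod fs = 9.3 MHz.
9.3 MHz > fs/2 = 5.17 MHz, folds to fs − 9.3 MHz = 1.04 MHz.
8.38 MHz > fs/2 = 5.17 MHz, folds to fs − 8.38 MHz = 1.96 MHz.
11.38 MHz mod fs = 1.04 MHz.
1.04 MHz ≤ fs/2 = 5.17 MHz, appears at 1.04 MHz.
11.38 MHz and 29.98 MHz both map to 1.04 MHz.

11.38 MHz, 29.98 MHz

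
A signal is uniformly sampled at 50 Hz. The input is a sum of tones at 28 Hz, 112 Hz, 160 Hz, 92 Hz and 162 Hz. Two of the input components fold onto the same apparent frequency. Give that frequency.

fs/2 = 25 Hz.
28 Hz > fs/2 = 25 Hz, folds to fs − 28 Hz = 22 Hz.
112 Hz mod fs = 12 Hz.
12 Hz ≤ fs/2 = 25 Hz, appears at 12 Hz.
160 Hz mod fs = 10 Hz.
10 Hz ≤ fs/2 = 25 Hz, appears at 10 Hz.
92 Hz mod fs = 42 Hz.
42 Hz > fs/2 = 25 Hz, folds to fs − 42 Hz = 8 Hz.
162 Hz mod fs = 12 Hz.
12 Hz ≤ fs/2 = 25 Hz, appears at 12 Hz.
112 Hz and 162 Hz both map to 12 Hz.

12 Hz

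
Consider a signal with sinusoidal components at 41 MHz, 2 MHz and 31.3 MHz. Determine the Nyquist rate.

82 MHz

Highest-frequency component: 41 MHz.
Nyquist rate = 2 × 41 MHz = 82 MHz.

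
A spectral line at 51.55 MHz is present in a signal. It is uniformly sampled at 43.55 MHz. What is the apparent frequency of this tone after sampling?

8 MHz

51.55 MHz mod fs = 8 MHz.
8 MHz ≤ fs/2 = 21.775 MHz, appears at 8 MHz.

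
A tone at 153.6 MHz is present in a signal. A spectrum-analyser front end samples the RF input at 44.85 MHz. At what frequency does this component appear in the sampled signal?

153.6 MHz mod fs = 19.05 MHz.
19.05 MHz ≤ fs/2 = 22.425 MHz, appears at 19.05 MHz.

19.05 MHz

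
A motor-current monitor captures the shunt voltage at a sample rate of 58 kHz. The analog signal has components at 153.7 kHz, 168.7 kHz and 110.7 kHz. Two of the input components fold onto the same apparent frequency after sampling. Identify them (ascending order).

110.7 kHz, 168.7 kHz

fs/2 = 29 kHz.
153.7 kHz mod fs = 37.7 kHz.
37.7 kHz > fs/2 = 29 kHz, folds to fs − 37.7 kHz = 20.3 kHz.
168.7 kHz mod fs = 52.7 kHz.
52.7 kHz > fs/2 = 29 kHz, folds to fs − 52.7 kHz = 5.3 kHz.
110.7 kHz mod fs = 52.7 kHz.
52.7 kHz > fs/2 = 29 kHz, folds to fs − 52.7 kHz = 5.3 kHz.
110.7 kHz and 168.7 kHz both map to 5.3 kHz.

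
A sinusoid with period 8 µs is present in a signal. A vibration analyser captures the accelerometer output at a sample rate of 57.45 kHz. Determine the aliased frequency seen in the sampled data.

10.1 kHz

T = 8 µs → f = 1/T = 125 kHz.
125 kHz mod fs = 10.1 kHz.
10.1 kHz ≤ fs/2 = 28.725 kHz, appears at 10.1 kHz.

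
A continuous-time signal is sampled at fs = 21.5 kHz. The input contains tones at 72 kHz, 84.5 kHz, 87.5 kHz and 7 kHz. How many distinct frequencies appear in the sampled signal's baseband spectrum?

3

fs/2 = 10.75 kHz.
72 kHz mod fs = 7.5 kHz.
7.5 kHz ≤ fs/2 = 10.75 kHz, appears at 7.5 kHz.
84.5 kHz mod fs = 20 kHz.
20 kHz > fs/2 = 10.75 kHz, folds to fs − 20 kHz = 1.5 kHz.
87.5 kHz mod fs = 1.5 kHz.
1.5 kHz ≤ fs/2 = 10.75 kHz, appears at 1.5 kHz.
7 kHz ≤ fs/2 = 10.75 kHz, passes unchanged.
Distinct values: {1.5 kHz, 7 kHz, 7.5 kHz} → 3.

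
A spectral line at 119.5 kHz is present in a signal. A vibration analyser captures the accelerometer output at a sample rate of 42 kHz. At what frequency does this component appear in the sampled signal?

6.5 kHz

119.5 kHz mod fs = 35.5 kHz.
35.5 kHz > fs/2 = 21 kHz, folds to fs − 35.5 kHz = 6.5 kHz.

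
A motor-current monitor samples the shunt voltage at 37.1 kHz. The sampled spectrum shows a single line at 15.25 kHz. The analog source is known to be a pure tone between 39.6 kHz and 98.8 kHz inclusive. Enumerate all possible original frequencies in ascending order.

Frequencies that alias to 15.25 kHz are k·fs ± 15.25 kHz for integer k ≥ 0.
k=0: 15.25 kHz.
k=1: 21.85 kHz, 52.35 kHz.
k=2: 58.95 kHz, 89.45 kHz.
k=3: 96.05 kHz, 126.55 kHz.
k=4: 133.15 kHz, 163.65 kHz.
Within [39.6 kHz, 98.8 kHz]: 52.35 kHz, 58.95 kHz, 89.45 kHz, 96.05 kHz.

52.35 kHz, 58.95 kHz, 89.45 kHz, 96.05 kHz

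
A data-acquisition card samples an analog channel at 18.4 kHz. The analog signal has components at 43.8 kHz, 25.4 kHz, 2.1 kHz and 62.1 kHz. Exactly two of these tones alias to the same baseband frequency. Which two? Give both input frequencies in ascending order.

25.4 kHz, 43.8 kHz

fs/2 = 9.2 kHz.
43.8 kHz mod fs = 7 kHz.
7 kHz ≤ fs/2 = 9.2 kHz, appears at 7 kHz.
25.4 kHz mod fs = 7 kHz.
7 kHz ≤ fs/2 = 9.2 kHz, appears at 7 kHz.
2.1 kHz ≤ fs/2 = 9.2 kHz, passes unchanged.
62.1 kHz mod fs = 6.9 kHz.
6.9 kHz ≤ fs/2 = 9.2 kHz, appears at 6.9 kHz.
25.4 kHz and 43.8 kHz both map to 7 kHz.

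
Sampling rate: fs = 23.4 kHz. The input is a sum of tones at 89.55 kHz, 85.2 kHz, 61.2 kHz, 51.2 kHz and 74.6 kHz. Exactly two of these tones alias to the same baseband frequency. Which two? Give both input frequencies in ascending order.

fs/2 = 11.7 kHz.
89.55 kHz mod fs = 19.35 kHz.
19.35 kHz > fs/2 = 11.7 kHz, folds to fs − 19.35 kHz = 4.05 kHz.
85.2 kHz mod fs = 15 kHz.
15 kHz > fs/2 = 11.7 kHz, folds to fs − 15 kHz = 8.4 kHz.
61.2 kHz mod fs = 14.4 kHz.
14.4 kHz > fs/2 = 11.7 kHz, folds to fs − 14.4 kHz = 9 kHz.
51.2 kHz mod fs = 4.4 kHz.
4.4 kHz ≤ fs/2 = 11.7 kHz, appears at 4.4 kHz.
74.6 kHz mod fs = 4.4 kHz.
4.4 kHz ≤ fs/2 = 11.7 kHz, appears at 4.4 kHz.
51.2 kHz and 74.6 kHz both map to 4.4 kHz.

51.2 kHz, 74.6 kHz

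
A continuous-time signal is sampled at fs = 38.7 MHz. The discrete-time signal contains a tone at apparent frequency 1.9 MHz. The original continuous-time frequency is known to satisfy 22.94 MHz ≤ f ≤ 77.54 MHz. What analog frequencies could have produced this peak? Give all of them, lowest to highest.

36.8 MHz, 40.6 MHz, 75.5 MHz

Frequencies that alias to 1.9 MHz are k·fs ± 1.9 MHz for integer k ≥ 0.
k=0: 1.9 MHz.
k=1: 36.8 MHz, 40.6 MHz.
k=2: 75.5 MHz, 79.3 MHz.
k=3: 114.2 MHz, 118 MHz.
Within [22.94 MHz, 77.54 MHz]: 36.8 MHz, 40.6 MHz, 75.5 MHz.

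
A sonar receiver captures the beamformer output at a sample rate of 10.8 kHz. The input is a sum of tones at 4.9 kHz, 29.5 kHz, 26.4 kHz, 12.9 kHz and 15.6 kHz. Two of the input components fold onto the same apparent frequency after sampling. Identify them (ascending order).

fs/2 = 5.4 kHz.
4.9 kHz ≤ fs/2 = 5.4 kHz, passes unchanged.
29.5 kHz mod fs = 7.9 kHz.
7.9 kHz > fs/2 = 5.4 kHz, folds to fs − 7.9 kHz = 2.9 kHz.
26.4 kHz mod fs = 4.8 kHz.
4.8 kHz ≤ fs/2 = 5.4 kHz, appears at 4.8 kHz.
12.9 kHz mod fs = 2.1 kHz.
2.1 kHz ≤ fs/2 = 5.4 kHz, appears at 2.1 kHz.
15.6 kHz mod fs = 4.8 kHz.
4.8 kHz ≤ fs/2 = 5.4 kHz, appears at 4.8 kHz.
15.6 kHz and 26.4 kHz both map to 4.8 kHz.

15.6 kHz, 26.4 kHz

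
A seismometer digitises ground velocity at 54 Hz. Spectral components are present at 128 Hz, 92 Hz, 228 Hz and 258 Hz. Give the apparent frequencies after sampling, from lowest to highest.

12 Hz, 16 Hz, 20 Hz

fs/2 = 27 Hz.
128 Hz mod fs = 20 Hz.
20 Hz ≤ fs/2 = 27 Hz, appears at 20 Hz.
92 Hz mod fs = 38 Hz.
38 Hz > fs/2 = 27 Hz, folds to fs − 38 Hz = 16 Hz.
228 Hz mod fs = 12 Hz.
12 Hz ≤ fs/2 = 27 Hz, appears at 12 Hz.
258 Hz mod fs = 42 Hz.
42 Hz > fs/2 = 27 Hz, folds to fs − 42 Hz = 12 Hz.
Distinct values: {12 Hz, 16 Hz, 20 Hz}.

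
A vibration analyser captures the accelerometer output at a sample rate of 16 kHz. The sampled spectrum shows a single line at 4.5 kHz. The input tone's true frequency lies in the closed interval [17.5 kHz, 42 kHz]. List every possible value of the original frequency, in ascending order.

Frequencies that alias to 4.5 kHz are k·fs ± 4.5 kHz for integer k ≥ 0.
k=0: 4.5 kHz.
k=1: 11.5 kHz, 20.5 kHz.
k=2: 27.5 kHz, 36.5 kHz.
k=3: 43.5 kHz, 52.5 kHz.
Within [17.5 kHz, 42 kHz]: 20.5 kHz, 27.5 kHz, 36.5 kHz.

20.5 kHz, 27.5 kHz, 36.5 kHz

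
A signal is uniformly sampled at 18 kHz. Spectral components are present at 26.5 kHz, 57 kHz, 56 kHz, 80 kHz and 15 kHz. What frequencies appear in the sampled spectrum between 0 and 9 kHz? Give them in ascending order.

fs/2 = 9 kHz.
26.5 kHz mod fs = 8.5 kHz.
8.5 kHz ≤ fs/2 = 9 kHz, appears at 8.5 kHz.
57 kHz mod fs = 3 kHz.
3 kHz ≤ fs/2 = 9 kHz, appears at 3 kHz.
56 kHz mod fs = 2 kHz.
2 kHz ≤ fs/2 = 9 kHz, appears at 2 kHz.
80 kHz mod fs = 8 kHz.
8 kHz ≤ fs/2 = 9 kHz, appears at 8 kHz.
15 kHz > fs/2 = 9 kHz, folds to fs − 15 kHz = 3 kHz.
Distinct values: {2 kHz, 3 kHz, 8 kHz, 8.5 kHz}.

2 kHz, 3 kHz, 8 kHz, 8.5 kHz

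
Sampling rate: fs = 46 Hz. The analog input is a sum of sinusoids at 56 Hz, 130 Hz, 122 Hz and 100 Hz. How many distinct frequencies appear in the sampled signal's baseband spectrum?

fs/2 = 23 Hz.
56 Hz mod fs = 10 Hz.
10 Hz ≤ fs/2 = 23 Hz, appears at 10 Hz.
130 Hz mod fs = 38 Hz.
38 Hz > fs/2 = 23 Hz, folds to fs − 38 Hz = 8 Hz.
122 Hz mod fs = 30 Hz.
30 Hz > fs/2 = 23 Hz, folds to fs − 30 Hz = 16 Hz.
100 Hz mod fs = 8 Hz.
8 Hz ≤ fs/2 = 23 Hz, appears at 8 Hz.
Distinct values: {8 Hz, 10 Hz, 16 Hz} → 3.

3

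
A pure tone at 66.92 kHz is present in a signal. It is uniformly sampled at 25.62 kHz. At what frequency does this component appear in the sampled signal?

9.94 kHz

66.92 kHz mod fs = 15.68 kHz.
15.68 kHz > fs/2 = 12.81 kHz, folds to fs − 15.68 kHz = 9.94 kHz.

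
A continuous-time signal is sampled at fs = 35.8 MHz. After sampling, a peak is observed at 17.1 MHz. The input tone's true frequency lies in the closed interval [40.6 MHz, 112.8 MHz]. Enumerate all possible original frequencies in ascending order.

Frequencies that alias to 17.1 MHz are k·fs ± 17.1 MHz for integer k ≥ 0.
k=0: 17.1 MHz.
k=1: 18.7 MHz, 52.9 MHz.
k=2: 54.5 MHz, 88.7 MHz.
k=3: 90.3 MHz, 124.5 MHz.
k=4: 126.1 MHz, 160.3 MHz.
Within [40.6 MHz, 112.8 MHz]: 52.9 MHz, 54.5 MHz, 88.7 MHz, 90.3 MHz.

52.9 MHz, 54.5 MHz, 88.7 MHz, 90.3 MHz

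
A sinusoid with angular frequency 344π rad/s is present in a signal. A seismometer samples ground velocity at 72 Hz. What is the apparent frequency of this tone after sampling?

28 Hz

ω = 344π rad/s → f = ω/(2π) = 172 Hz.
172 Hz mod fs = 28 Hz.
28 Hz ≤ fs/2 = 36 Hz, appears at 28 Hz.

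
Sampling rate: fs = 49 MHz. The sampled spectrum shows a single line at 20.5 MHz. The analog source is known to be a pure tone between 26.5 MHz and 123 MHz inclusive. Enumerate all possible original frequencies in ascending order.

Frequencies that alias to 20.5 MHz are k·fs ± 20.5 MHz for integer k ≥ 0.
k=0: 20.5 MHz.
k=1: 28.5 MHz, 69.5 MHz.
k=2: 77.5 MHz, 118.5 MHz.
k=3: 126.5 MHz, 167.5 MHz.
Within [26.5 MHz, 123 MHz]: 28.5 MHz, 69.5 MHz, 77.5 MHz, 118.5 MHz.

28.5 MHz, 69.5 MHz, 77.5 MHz, 118.5 MHz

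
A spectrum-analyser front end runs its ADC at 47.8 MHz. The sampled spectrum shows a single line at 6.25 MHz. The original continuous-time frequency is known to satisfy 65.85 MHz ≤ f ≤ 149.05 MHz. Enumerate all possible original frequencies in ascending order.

Frequencies that alias to 6.25 MHz are k·fs ± 6.25 MHz for integer k ≥ 0.
k=0: 6.25 MHz.
k=1: 41.55 MHz, 54.05 MHz.
k=2: 89.35 MHz, 101.85 MHz.
k=3: 137.15 MHz, 149.65 MHz.
k=4: 184.95 MHz, 197.45 MHz.
Within [65.85 MHz, 149.05 MHz]: 89.35 MHz, 101.85 MHz, 137.15 MHz.

89.35 MHz, 101.85 MHz, 137.15 MHz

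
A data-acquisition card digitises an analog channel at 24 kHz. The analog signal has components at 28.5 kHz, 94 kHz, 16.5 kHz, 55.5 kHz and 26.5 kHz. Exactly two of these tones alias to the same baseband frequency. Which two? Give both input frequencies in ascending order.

fs/2 = 12 kHz.
28.5 kHz mod fs = 4.5 kHz.
4.5 kHz ≤ fs/2 = 12 kHz, appears at 4.5 kHz.
94 kHz mod fs = 22 kHz.
22 kHz > fs/2 = 12 kHz, folds to fs − 22 kHz = 2 kHz.
16.5 kHz > fs/2 = 12 kHz, folds to fs − 16.5 kHz = 7.5 kHz.
55.5 kHz mod fs = 7.5 kHz.
7.5 kHz ≤ fs/2 = 12 kHz, appears at 7.5 kHz.
26.5 kHz mod fs = 2.5 kHz.
2.5 kHz ≤ fs/2 = 12 kHz, appears at 2.5 kHz.
16.5 kHz and 55.5 kHz both map to 7.5 kHz.

16.5 kHz, 55.5 kHz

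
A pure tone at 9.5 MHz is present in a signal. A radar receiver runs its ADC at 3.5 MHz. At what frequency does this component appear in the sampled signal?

9.5 MHz mod fs = 2.5 MHz.
2.5 MHz > fs/2 = 1.75 MHz, folds to fs − 2.5 MHz = 1 MHz.

1 MHz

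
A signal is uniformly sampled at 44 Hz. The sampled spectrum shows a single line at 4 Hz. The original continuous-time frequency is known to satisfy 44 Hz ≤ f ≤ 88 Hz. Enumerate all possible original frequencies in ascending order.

48 Hz, 84 Hz

Frequencies that alias to 4 Hz are k·fs ± 4 Hz for integer k ≥ 0.
k=0: 4 Hz.
k=1: 40 Hz, 48 Hz.
k=2: 84 Hz, 92 Hz.
k=3: 128 Hz, 136 Hz.
Within [44 Hz, 88 Hz]: 48 Hz, 84 Hz.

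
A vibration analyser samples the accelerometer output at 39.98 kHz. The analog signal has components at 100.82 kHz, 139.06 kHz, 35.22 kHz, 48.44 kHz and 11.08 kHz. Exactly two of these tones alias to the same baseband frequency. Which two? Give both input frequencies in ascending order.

100.82 kHz, 139.06 kHz

fs/2 = 19.99 kHz.
100.82 kHz mod fs = 20.86 kHz.
20.86 kHz > fs/2 = 19.99 kHz, folds to fs − 20.86 kHz = 19.12 kHz.
139.06 kHz mod fs = 19.12 kHz.
19.12 kHz ≤ fs/2 = 19.99 kHz, appears at 19.12 kHz.
35.22 kHz > fs/2 = 19.99 kHz, folds to fs − 35.22 kHz = 4.76 kHz.
48.44 kHz mod fs = 8.46 kHz.
8.46 kHz ≤ fs/2 = 19.99 kHz, appears at 8.46 kHz.
11.08 kHz ≤ fs/2 = 19.99 kHz, passes unchanged.
100.82 kHz and 139.06 kHz both map to 19.12 kHz.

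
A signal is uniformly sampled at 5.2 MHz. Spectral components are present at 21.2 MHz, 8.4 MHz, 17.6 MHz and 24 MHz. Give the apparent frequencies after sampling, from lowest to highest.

fs/2 = 2.6 MHz.
21.2 MHz mod fs = 0.4 MHz.
0.4 MHz ≤ fs/2 = 2.6 MHz, appears at 0.4 MHz.
8.4 MHz mod fs = 3.2 MHz.
3.2 MHz > fs/2 = 2.6 MHz, folds to fs − 3.2 MHz = 2 MHz.
17.6 MHz mod fs = 2 MHz.
2 MHz ≤ fs/2 = 2.6 MHz, appears at 2 MHz.
24 MHz mod fs = 3.2 MHz.
3.2 MHz > fs/2 = 2.6 MHz, folds to fs − 3.2 MHz = 2 MHz.
Distinct values: {0.4 MHz, 2 MHz}.

0.4 MHz, 2 MHz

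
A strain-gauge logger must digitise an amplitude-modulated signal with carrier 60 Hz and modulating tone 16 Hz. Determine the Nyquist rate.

AM sidebands sit at fc ± fm = 44 Hz and 76 Hz.
Highest-frequency component: 76 Hz.
Nyquist rate = 2 × 76 Hz = 152 Hz.

152 Hz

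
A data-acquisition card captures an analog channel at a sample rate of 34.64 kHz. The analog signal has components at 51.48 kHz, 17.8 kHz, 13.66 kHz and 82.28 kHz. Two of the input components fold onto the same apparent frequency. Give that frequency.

16.84 kHz

fs/2 = 17.32 kHz.
51.48 kHz mod fs = 16.84 kHz.
16.84 kHz ≤ fs/2 = 17.32 kHz, appears at 16.84 kHz.
17.8 kHz > fs/2 = 17.32 kHz, folds to fs − 17.8 kHz = 16.84 kHz.
13.66 kHz ≤ fs/2 = 17.32 kHz, passes unchanged.
82.28 kHz mod fs = 13 kHz.
13 kHz ≤ fs/2 = 17.32 kHz, appears at 13 kHz.
17.8 kHz and 51.48 kHz both map to 16.84 kHz.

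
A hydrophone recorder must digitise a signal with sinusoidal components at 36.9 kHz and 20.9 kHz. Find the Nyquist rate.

Highest-frequency component: 36.9 kHz.
Nyquist rate = 2 × 36.9 kHz = 73.8 kHz.

73.8 kHz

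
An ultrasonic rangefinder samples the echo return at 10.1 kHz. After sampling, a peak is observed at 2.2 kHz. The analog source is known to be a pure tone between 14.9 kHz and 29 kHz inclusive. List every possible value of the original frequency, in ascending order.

Frequencies that alias to 2.2 kHz are k·fs ± 2.2 kHz for integer k ≥ 0.
k=0: 2.2 kHz.
k=1: 7.9 kHz, 12.3 kHz.
k=2: 18 kHz, 22.4 kHz.
k=3: 28.1 kHz, 32.5 kHz.
k=4: 38.2 kHz, 42.6 kHz.
Within [14.9 kHz, 29 kHz]: 18 kHz, 22.4 kHz, 28.1 kHz.

18 kHz, 22.4 kHz, 28.1 kHz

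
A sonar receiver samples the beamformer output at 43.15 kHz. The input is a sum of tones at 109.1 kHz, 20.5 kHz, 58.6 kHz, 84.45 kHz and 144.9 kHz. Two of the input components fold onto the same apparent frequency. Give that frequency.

fs/2 = 21.575 kHz.
109.1 kHz mod fs = 22.8 kHz.
22.8 kHz > fs/2 = 21.575 kHz, folds to fs − 22.8 kHz = 20.35 kHz.
20.5 kHz ≤ fs/2 = 21.575 kHz, passes unchanged.
58.6 kHz mod fs = 15.45 kHz.
15.45 kHz ≤ fs/2 = 21.575 kHz, appears at 15.45 kHz.
84.45 kHz mod fs = 41.3 kHz.
41.3 kHz > fs/2 = 21.575 kHz, folds to fs − 41.3 kHz = 1.85 kHz.
144.9 kHz mod fs = 15.45 kHz.
15.45 kHz ≤ fs/2 = 21.575 kHz, appears at 15.45 kHz.
58.6 kHz and 144.9 kHz both map to 15.45 kHz.

15.45 kHz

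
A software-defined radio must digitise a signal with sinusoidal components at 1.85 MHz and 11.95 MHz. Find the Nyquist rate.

23.9 MHz

Highest-frequency component: 11.95 MHz.
Nyquist rate = 2 × 11.95 MHz = 23.9 MHz.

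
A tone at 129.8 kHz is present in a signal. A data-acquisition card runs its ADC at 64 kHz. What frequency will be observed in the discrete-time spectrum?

1.8 kHz

129.8 kHz mod fs = 1.8 kHz.
1.8 kHz ≤ fs/2 = 32 kHz, appears at 1.8 kHz.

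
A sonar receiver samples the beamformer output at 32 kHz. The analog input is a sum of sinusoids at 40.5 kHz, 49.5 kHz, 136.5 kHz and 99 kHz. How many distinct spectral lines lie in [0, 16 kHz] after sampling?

3

fs/2 = 16 kHz.
40.5 kHz mod fs = 8.5 kHz.
8.5 kHz ≤ fs/2 = 16 kHz, appears at 8.5 kHz.
49.5 kHz mod fs = 17.5 kHz.
17.5 kHz > fs/2 = 16 kHz, folds to fs − 17.5 kHz = 14.5 kHz.
136.5 kHz mod fs = 8.5 kHz.
8.5 kHz ≤ fs/2 = 16 kHz, appears at 8.5 kHz.
99 kHz mod fs = 3 kHz.
3 kHz ≤ fs/2 = 16 kHz, appears at 3 kHz.
Distinct values: {3 kHz, 8.5 kHz, 14.5 kHz} → 3.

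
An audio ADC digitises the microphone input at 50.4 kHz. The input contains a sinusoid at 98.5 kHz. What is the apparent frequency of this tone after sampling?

2.3 kHz

98.5 kHz mod fs = 48.1 kHz.
48.1 kHz > fs/2 = 25.2 kHz, folds to fs − 48.1 kHz = 2.3 kHz.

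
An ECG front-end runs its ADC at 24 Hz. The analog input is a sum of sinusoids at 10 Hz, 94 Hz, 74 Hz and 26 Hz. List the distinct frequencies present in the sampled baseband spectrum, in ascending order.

2 Hz, 10 Hz

fs/2 = 12 Hz.
10 Hz ≤ fs/2 = 12 Hz, passes unchanged.
94 Hz mod fs = 22 Hz.
22 Hz > fs/2 = 12 Hz, folds to fs − 22 Hz = 2 Hz.
74 Hz mod fs = 2 Hz.
2 Hz ≤ fs/2 = 12 Hz, appears at 2 Hz.
26 Hz mod fs = 2 Hz.
2 Hz ≤ fs/2 = 12 Hz, appears at 2 Hz.
Distinct values: {2 Hz, 10 Hz}.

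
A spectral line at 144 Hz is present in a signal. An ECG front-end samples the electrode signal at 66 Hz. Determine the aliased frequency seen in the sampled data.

144 Hz mod fs = 12 Hz.
12 Hz ≤ fs/2 = 33 Hz, appears at 12 Hz.

12 Hz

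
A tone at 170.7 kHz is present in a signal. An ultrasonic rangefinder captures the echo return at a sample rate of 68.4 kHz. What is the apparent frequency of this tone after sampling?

33.9 kHz

170.7 kHz mod fs = 33.9 kHz.
33.9 kHz ≤ fs/2 = 34.2 kHz, appears at 33.9 kHz.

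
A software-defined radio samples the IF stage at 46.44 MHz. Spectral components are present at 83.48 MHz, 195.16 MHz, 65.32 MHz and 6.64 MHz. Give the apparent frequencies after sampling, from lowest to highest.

fs/2 = 23.22 MHz.
83.48 MHz mod fs = 37.04 MHz.
37.04 MHz > fs/2 = 23.22 MHz, folds to fs − 37.04 MHz = 9.4 MHz.
195.16 MHz mod fs = 9.4 MHz.
9.4 MHz ≤ fs/2 = 23.22 MHz, appears at 9.4 MHz.
65.32 MHz mod fs = 18.88 MHz.
18.88 MHz ≤ fs/2 = 23.22 MHz, appears at 18.88 MHz.
6.64 MHz ≤ fs/2 = 23.22 MHz, passes unchanged.
Distinct values: {6.64 MHz, 9.4 MHz, 18.88 MHz}.

6.64 MHz, 9.4 MHz, 18.88 MHz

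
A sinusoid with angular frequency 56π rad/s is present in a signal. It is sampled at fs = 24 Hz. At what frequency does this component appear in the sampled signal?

ω = 56π rad/s → f = ω/(2π) = 28 Hz.
28 Hz mod fs = 4 Hz.
4 Hz ≤ fs/2 = 12 Hz, appears at 4 Hz.

4 Hz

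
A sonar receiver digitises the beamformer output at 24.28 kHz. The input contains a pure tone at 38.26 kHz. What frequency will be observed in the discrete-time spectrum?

38.26 kHz mod fs = 13.98 kHz.
13.98 kHz > fs/2 = 12.14 kHz, folds to fs − 13.98 kHz = 10.3 kHz.

10.3 kHz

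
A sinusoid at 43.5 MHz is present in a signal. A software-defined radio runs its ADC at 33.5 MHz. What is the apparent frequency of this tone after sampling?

43.5 MHz mod fs = 10 MHz.
10 MHz ≤ fs/2 = 16.75 MHz, appears at 10 MHz.

10 MHz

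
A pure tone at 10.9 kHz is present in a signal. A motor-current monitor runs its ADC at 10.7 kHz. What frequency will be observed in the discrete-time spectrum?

10.9 kHz mod fs = 0.2 kHz.
0.2 kHz ≤ fs/2 = 5.35 kHz, appears at 0.2 kHz.

0.2 kHz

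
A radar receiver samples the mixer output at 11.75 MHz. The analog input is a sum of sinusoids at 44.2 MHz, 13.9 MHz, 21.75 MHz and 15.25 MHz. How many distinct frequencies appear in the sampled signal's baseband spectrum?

4

fs/2 = 5.875 MHz.
44.2 MHz mod fs = 8.95 MHz.
8.95 MHz > fs/2 = 5.875 MHz, folds to fs − 8.95 MHz = 2.8 MHz.
13.9 MHz mod fs = 2.15 MHz.
2.15 MHz ≤ fs/2 = 5.875 MHz, appears at 2.15 MHz.
21.75 MHz mod fs = 10 MHz.
10 MHz > fs/2 = 5.875 MHz, folds to fs − 10 MHz = 1.75 MHz.
15.25 MHz mod fs = 3.5 MHz.
3.5 MHz ≤ fs/2 = 5.875 MHz, appears at 3.5 MHz.
Distinct values: {1.75 MHz, 2.15 MHz, 2.8 MHz, 3.5 MHz} → 4.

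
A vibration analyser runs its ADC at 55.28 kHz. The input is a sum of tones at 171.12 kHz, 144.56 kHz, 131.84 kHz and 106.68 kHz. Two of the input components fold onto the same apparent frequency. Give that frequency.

fs/2 = 27.64 kHz.
171.12 kHz mod fs = 5.28 kHz.
5.28 kHz ≤ fs/2 = 27.64 kHz, appears at 5.28 kHz.
144.56 kHz mod fs = 34 kHz.
34 kHz > fs/2 = 27.64 kHz, folds to fs − 34 kHz = 21.28 kHz.
131.84 kHz mod fs = 21.28 kHz.
21.28 kHz ≤ fs/2 = 27.64 kHz, appears at 21.28 kHz.
106.68 kHz mod fs = 51.4 kHz.
51.4 kHz > fs/2 = 27.64 kHz, folds to fs − 51.4 kHz = 3.88 kHz.
131.84 kHz and 144.56 kHz both map to 21.28 kHz.

21.28 kHz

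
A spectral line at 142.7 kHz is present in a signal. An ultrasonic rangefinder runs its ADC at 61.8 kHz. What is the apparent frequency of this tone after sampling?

19.1 kHz

142.7 kHz mod fs = 19.1 kHz.
19.1 kHz ≤ fs/2 = 30.9 kHz, appears at 19.1 kHz.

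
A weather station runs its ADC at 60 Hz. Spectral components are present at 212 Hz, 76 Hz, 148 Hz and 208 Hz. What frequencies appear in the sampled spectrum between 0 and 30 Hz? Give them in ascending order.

fs/2 = 30 Hz.
212 Hz mod fs = 32 Hz.
32 Hz > fs/2 = 30 Hz, folds to fs − 32 Hz = 28 Hz.
76 Hz mod fs = 16 Hz.
16 Hz ≤ fs/2 = 30 Hz, appears at 16 Hz.
148 Hz mod fs = 28 Hz.
28 Hz ≤ fs/2 = 30 Hz, appears at 28 Hz.
208 Hz mod fs = 28 Hz.
28 Hz ≤ fs/2 = 30 Hz, appears at 28 Hz.
Distinct values: {16 Hz, 28 Hz}.

16 Hz, 28 Hz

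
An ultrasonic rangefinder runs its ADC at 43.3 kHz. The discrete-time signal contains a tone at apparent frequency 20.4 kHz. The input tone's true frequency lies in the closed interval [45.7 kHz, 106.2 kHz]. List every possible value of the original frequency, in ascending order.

Frequencies that alias to 20.4 kHz are k·fs ± 20.4 kHz for integer k ≥ 0.
k=0: 20.4 kHz.
k=1: 22.9 kHz, 63.7 kHz.
k=2: 66.2 kHz, 107 kHz.
k=3: 109.5 kHz, 150.3 kHz.
Within [45.7 kHz, 106.2 kHz]: 63.7 kHz, 66.2 kHz.

63.7 kHz, 66.2 kHz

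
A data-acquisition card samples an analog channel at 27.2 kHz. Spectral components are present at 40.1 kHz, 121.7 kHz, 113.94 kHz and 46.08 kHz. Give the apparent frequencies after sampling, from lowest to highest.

5.14 kHz, 8.32 kHz, 12.9 kHz

fs/2 = 13.6 kHz.
40.1 kHz mod fs = 12.9 kHz.
12.9 kHz ≤ fs/2 = 13.6 kHz, appears at 12.9 kHz.
121.7 kHz mod fs = 12.9 kHz.
12.9 kHz ≤ fs/2 = 13.6 kHz, appears at 12.9 kHz.
113.94 kHz mod fs = 5.14 kHz.
5.14 kHz ≤ fs/2 = 13.6 kHz, appears at 5.14 kHz.
46.08 kHz mod fs = 18.88 kHz.
18.88 kHz > fs/2 = 13.6 kHz, folds to fs − 18.88 kHz = 8.32 kHz.
Distinct values: {5.14 kHz, 8.32 kHz, 12.9 kHz}.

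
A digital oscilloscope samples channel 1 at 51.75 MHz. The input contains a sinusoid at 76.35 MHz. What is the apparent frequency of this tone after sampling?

24.6 MHz

76.35 MHz mod fs = 24.6 MHz.
24.6 MHz ≤ fs/2 = 25.875 MHz, appears at 24.6 MHz.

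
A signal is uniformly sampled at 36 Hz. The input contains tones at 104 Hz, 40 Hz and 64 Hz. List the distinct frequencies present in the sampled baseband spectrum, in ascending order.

4 Hz, 8 Hz

fs/2 = 18 Hz.
104 Hz mod fs = 32 Hz.
32 Hz > fs/2 = 18 Hz, folds to fs − 32 Hz = 4 Hz.
40 Hz mod fs = 4 Hz.
4 Hz ≤ fs/2 = 18 Hz, appears at 4 Hz.
64 Hz mod fs = 28 Hz.
28 Hz > fs/2 = 18 Hz, folds to fs − 28 Hz = 8 Hz.
Distinct values: {4 Hz, 8 Hz}.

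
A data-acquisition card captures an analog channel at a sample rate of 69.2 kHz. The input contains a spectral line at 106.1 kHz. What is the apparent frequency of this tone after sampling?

106.1 kHz mod fs = 36.9 kHz.
36.9 kHz > fs/2 = 34.6 kHz, folds to fs − 36.9 kHz = 32.3 kHz.

32.3 kHz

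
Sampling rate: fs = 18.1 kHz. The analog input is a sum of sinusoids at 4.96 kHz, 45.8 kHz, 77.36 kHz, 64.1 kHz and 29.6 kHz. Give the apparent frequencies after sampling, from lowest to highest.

4.96 kHz, 6.6 kHz, 8.3 kHz, 8.5 kHz

fs/2 = 9.05 kHz.
4.96 kHz ≤ fs/2 = 9.05 kHz, passes unchanged.
45.8 kHz mod fs = 9.6 kHz.
9.6 kHz > fs/2 = 9.05 kHz, folds to fs − 9.6 kHz = 8.5 kHz.
77.36 kHz mod fs = 4.96 kHz.
4.96 kHz ≤ fs/2 = 9.05 kHz, appears at 4.96 kHz.
64.1 kHz mod fs = 9.8 kHz.
9.8 kHz > fs/2 = 9.05 kHz, folds to fs − 9.8 kHz = 8.3 kHz.
29.6 kHz mod fs = 11.5 kHz.
11.5 kHz > fs/2 = 9.05 kHz, folds to fs − 11.5 kHz = 6.6 kHz.
Distinct values: {4.96 kHz, 6.6 kHz, 8.3 kHz, 8.5 kHz}.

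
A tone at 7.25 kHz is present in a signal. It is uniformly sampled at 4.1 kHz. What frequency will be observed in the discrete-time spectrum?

0.95 kHz

7.25 kHz mod fs = 3.15 kHz.
3.15 kHz > fs/2 = 2.05 kHz, folds to fs − 3.15 kHz = 0.95 kHz.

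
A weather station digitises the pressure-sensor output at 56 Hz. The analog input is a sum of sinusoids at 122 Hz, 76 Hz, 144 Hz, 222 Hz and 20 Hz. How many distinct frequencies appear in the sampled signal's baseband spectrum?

fs/2 = 28 Hz.
122 Hz mod fs = 10 Hz.
10 Hz ≤ fs/2 = 28 Hz, appears at 10 Hz.
76 Hz mod fs = 20 Hz.
20 Hz ≤ fs/2 = 28 Hz, appears at 20 Hz.
144 Hz mod fs = 32 Hz.
32 Hz > fs/2 = 28 Hz, folds to fs − 32 Hz = 24 Hz.
222 Hz mod fs = 54 Hz.
54 Hz > fs/2 = 28 Hz, folds to fs − 54 Hz = 2 Hz.
20 Hz ≤ fs/2 = 28 Hz, passes unchanged.
Distinct values: {2 Hz, 10 Hz, 20 Hz, 24 Hz} → 4.

4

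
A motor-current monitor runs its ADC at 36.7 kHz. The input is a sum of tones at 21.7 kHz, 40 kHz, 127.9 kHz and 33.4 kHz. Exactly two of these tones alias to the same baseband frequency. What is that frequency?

3.3 kHz

fs/2 = 18.35 kHz.
21.7 kHz > fs/2 = 18.35 kHz, folds to fs − 21.7 kHz = 15 kHz.
40 kHz mod fs = 3.3 kHz.
3.3 kHz ≤ fs/2 = 18.35 kHz, appears at 3.3 kHz.
127.9 kHz mod fs = 17.8 kHz.
17.8 kHz ≤ fs/2 = 18.35 kHz, appears at 17.8 kHz.
33.4 kHz > fs/2 = 18.35 kHz, folds to fs − 33.4 kHz = 3.3 kHz.
33.4 kHz and 40 kHz both map to 3.3 kHz.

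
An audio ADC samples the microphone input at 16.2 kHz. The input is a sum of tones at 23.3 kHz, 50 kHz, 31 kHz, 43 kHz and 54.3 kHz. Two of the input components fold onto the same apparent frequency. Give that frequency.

fs/2 = 8.1 kHz.
23.3 kHz mod fs = 7.1 kHz.
7.1 kHz ≤ fs/2 = 8.1 kHz, appears at 7.1 kHz.
50 kHz mod fs = 1.4 kHz.
1.4 kHz ≤ fs/2 = 8.1 kHz, appears at 1.4 kHz.
31 kHz mod fs = 14.8 kHz.
14.8 kHz > fs/2 = 8.1 kHz, folds to fs − 14.8 kHz = 1.4 kHz.
43 kHz mod fs = 10.6 kHz.
10.6 kHz > fs/2 = 8.1 kHz, folds to fs − 10.6 kHz = 5.6 kHz.
54.3 kHz mod fs = 5.7 kHz.
5.7 kHz ≤ fs/2 = 8.1 kHz, appears at 5.7 kHz.
31 kHz and 50 kHz both map to 1.4 kHz.

1.4 kHz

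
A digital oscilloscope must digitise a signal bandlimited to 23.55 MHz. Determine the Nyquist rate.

Nyquist rate = 2 × 23.55 MHz = 47.1 MHz.

47.1 MHz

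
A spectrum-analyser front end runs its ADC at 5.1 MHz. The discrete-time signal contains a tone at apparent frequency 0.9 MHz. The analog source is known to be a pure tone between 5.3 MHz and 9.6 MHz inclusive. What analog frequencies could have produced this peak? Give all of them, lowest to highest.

6 MHz, 9.3 MHz

Frequencies that alias to 0.9 MHz are k·fs ± 0.9 MHz for integer k ≥ 0.
k=0: 0.9 MHz.
k=1: 4.2 MHz, 6 MHz.
k=2: 9.3 MHz, 11.1 MHz.
k=3: 14.4 MHz, 16.2 MHz.
Within [5.3 MHz, 9.6 MHz]: 6 MHz, 9.3 MHz.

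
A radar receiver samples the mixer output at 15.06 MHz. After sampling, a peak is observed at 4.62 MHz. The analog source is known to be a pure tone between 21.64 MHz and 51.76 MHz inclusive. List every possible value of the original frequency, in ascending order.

Frequencies that alias to 4.62 MHz are k·fs ± 4.62 MHz for integer k ≥ 0.
k=0: 4.62 MHz.
k=1: 10.44 MHz, 19.68 MHz.
k=2: 25.5 MHz, 34.74 MHz.
k=3: 40.56 MHz, 49.8 MHz.
k=4: 55.62 MHz, 64.86 MHz.
Within [21.64 MHz, 51.76 MHz]: 25.5 MHz, 34.74 MHz, 40.56 MHz, 49.8 MHz.

25.5 MHz, 34.74 MHz, 40.56 MHz, 49.8 MHz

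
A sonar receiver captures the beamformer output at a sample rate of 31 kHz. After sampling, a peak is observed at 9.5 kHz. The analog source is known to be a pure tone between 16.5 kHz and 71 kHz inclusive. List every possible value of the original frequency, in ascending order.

Frequencies that alias to 9.5 kHz are k·fs ± 9.5 kHz for integer k ≥ 0.
k=0: 9.5 kHz.
k=1: 21.5 kHz, 40.5 kHz.
k=2: 52.5 kHz, 71.5 kHz.
k=3: 83.5 kHz, 102.5 kHz.
Within [16.5 kHz, 71 kHz]: 21.5 kHz, 40.5 kHz, 52.5 kHz.

21.5 kHz, 40.5 kHz, 52.5 kHz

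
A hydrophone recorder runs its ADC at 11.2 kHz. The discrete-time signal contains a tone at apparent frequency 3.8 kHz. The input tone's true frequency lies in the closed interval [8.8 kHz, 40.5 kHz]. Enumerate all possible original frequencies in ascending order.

Frequencies that alias to 3.8 kHz are k·fs ± 3.8 kHz for integer k ≥ 0.
k=0: 3.8 kHz.
k=1: 7.4 kHz, 15 kHz.
k=2: 18.6 kHz, 26.2 kHz.
k=3: 29.8 kHz, 37.4 kHz.
k=4: 41 kHz, 48.6 kHz.
Within [8.8 kHz, 40.5 kHz]: 15 kHz, 18.6 kHz, 26.2 kHz, 29.8 kHz, 37.4 kHz.

15 kHz, 18.6 kHz, 26.2 kHz, 29.8 kHz, 37.4 kHz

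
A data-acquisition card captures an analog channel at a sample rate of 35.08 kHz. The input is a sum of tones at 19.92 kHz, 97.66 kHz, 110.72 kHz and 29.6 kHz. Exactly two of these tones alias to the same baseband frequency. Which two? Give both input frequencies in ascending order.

29.6 kHz, 110.72 kHz

fs/2 = 17.54 kHz.
19.92 kHz > fs/2 = 17.54 kHz, folds to fs − 19.92 kHz = 15.16 kHz.
97.66 kHz mod fs = 27.5 kHz.
27.5 kHz > fs/2 = 17.54 kHz, folds to fs − 27.5 kHz = 7.58 kHz.
110.72 kHz mod fs = 5.48 kHz.
5.48 kHz ≤ fs/2 = 17.54 kHz, appears at 5.48 kHz.
29.6 kHz > fs/2 = 17.54 kHz, folds to fs − 29.6 kHz = 5.48 kHz.
29.6 kHz and 110.72 kHz both map to 5.48 kHz.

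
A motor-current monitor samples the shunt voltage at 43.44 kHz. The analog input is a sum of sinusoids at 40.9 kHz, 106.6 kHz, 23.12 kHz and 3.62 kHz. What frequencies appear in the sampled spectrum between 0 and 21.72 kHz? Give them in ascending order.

fs/2 = 21.72 kHz.
40.9 kHz > fs/2 = 21.72 kHz, folds to fs − 40.9 kHz = 2.54 kHz.
106.6 kHz mod fs = 19.72 kHz.
19.72 kHz ≤ fs/2 = 21.72 kHz, appears at 19.72 kHz.
23.12 kHz > fs/2 = 21.72 kHz, folds to fs − 23.12 kHz = 20.32 kHz.
3.62 kHz ≤ fs/2 = 21.72 kHz, passes unchanged.
Distinct values: {2.54 kHz, 3.62 kHz, 19.72 kHz, 20.32 kHz}.

2.54 kHz, 3.62 kHz, 19.72 kHz, 20.32 kHz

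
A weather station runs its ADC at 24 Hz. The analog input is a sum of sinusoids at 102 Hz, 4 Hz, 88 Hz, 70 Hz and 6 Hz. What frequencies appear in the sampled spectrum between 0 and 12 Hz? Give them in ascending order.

fs/2 = 12 Hz.
102 Hz mod fs = 6 Hz.
6 Hz ≤ fs/2 = 12 Hz, appears at 6 Hz.
4 Hz ≤ fs/2 = 12 Hz, passes unchanged.
88 Hz mod fs = 16 Hz.
16 Hz > fs/2 = 12 Hz, folds to fs − 16 Hz = 8 Hz.
70 Hz mod fs = 22 Hz.
22 Hz > fs/2 = 12 Hz, folds to fs − 22 Hz = 2 Hz.
6 Hz ≤ fs/2 = 12 Hz, passes unchanged.
Distinct values: {2 Hz, 4 Hz, 6 Hz, 8 Hz}.

2 Hz, 4 Hz, 6 Hz, 8 Hz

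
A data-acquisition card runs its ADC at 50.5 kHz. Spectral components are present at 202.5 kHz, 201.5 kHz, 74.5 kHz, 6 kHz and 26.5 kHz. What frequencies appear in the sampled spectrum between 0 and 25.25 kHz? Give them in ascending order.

fs/2 = 25.25 kHz.
202.5 kHz mod fs = 0.5 kHz.
0.5 kHz ≤ fs/2 = 25.25 kHz, appears at 0.5 kHz.
201.5 kHz mod fs = 50 kHz.
50 kHz > fs/2 = 25.25 kHz, folds to fs − 50 kHz = 0.5 kHz.
74.5 kHz mod fs = 24 kHz.
24 kHz ≤ fs/2 = 25.25 kHz, appears at 24 kHz.
6 kHz ≤ fs/2 = 25.25 kHz, passes unchanged.
26.5 kHz > fs/2 = 25.25 kHz, folds to fs − 26.5 kHz = 24 kHz.
Distinct values: {0.5 kHz, 6 kHz, 24 kHz}.

0.5 kHz, 6 kHz, 24 kHz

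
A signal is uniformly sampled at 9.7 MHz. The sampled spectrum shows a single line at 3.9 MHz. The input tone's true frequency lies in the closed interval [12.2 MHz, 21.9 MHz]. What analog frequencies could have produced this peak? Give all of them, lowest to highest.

13.6 MHz, 15.5 MHz

Frequencies that alias to 3.9 MHz are k·fs ± 3.9 MHz for integer k ≥ 0.
k=0: 3.9 MHz.
k=1: 5.8 MHz, 13.6 MHz.
k=2: 15.5 MHz, 23.3 MHz.
k=3: 25.2 MHz, 33 MHz.
Within [12.2 MHz, 21.9 MHz]: 13.6 MHz, 15.5 MHz.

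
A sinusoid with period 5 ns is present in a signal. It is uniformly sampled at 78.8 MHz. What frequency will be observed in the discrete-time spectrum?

T = 5 ns → f = 1/T = 200 MHz.
200 MHz mod fs = 42.4 MHz.
42.4 MHz > fs/2 = 39.4 MHz, folds to fs − 42.4 MHz = 36.4 MHz.

36.4 MHz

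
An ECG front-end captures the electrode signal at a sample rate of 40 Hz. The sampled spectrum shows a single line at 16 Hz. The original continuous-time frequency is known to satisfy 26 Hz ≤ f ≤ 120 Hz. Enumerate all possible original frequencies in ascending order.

Frequencies that alias to 16 Hz are k·fs ± 16 Hz for integer k ≥ 0.
k=0: 16 Hz.
k=1: 24 Hz, 56 Hz.
k=2: 64 Hz, 96 Hz.
k=3: 104 Hz, 136 Hz.
k=4: 144 Hz, 176 Hz.
Within [26 Hz, 120 Hz]: 56 Hz, 64 Hz, 96 Hz, 104 Hz.

56 Hz, 64 Hz, 96 Hz, 104 Hz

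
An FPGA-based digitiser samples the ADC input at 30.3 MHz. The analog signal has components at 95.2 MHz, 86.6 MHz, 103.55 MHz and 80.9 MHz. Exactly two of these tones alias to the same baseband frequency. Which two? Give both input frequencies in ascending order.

86.6 MHz, 95.2 MHz

fs/2 = 15.15 MHz.
95.2 MHz mod fs = 4.3 MHz.
4.3 MHz ≤ fs/2 = 15.15 MHz, appears at 4.3 MHz.
86.6 MHz mod fs = 26 MHz.
26 MHz > fs/2 = 15.15 MHz, folds to fs − 26 MHz = 4.3 MHz.
103.55 MHz mod fs = 12.65 MHz.
12.65 MHz ≤ fs/2 = 15.15 MHz, appears at 12.65 MHz.
80.9 MHz mod fs = 20.3 MHz.
20.3 MHz > fs/2 = 15.15 MHz, folds to fs − 20.3 MHz = 10 MHz.
86.6 MHz and 95.2 MHz both map to 4.3 MHz.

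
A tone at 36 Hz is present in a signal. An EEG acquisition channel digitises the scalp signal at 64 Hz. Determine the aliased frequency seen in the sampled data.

28 Hz

36 Hz > fs/2 = 32 Hz, folds to fs − 36 Hz = 28 Hz.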